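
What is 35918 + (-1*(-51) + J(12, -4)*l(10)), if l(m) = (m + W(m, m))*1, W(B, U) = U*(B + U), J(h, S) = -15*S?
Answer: 48569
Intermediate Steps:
l(m) = m + 2*m² (l(m) = (m + m*(m + m))*1 = (m + m*(2*m))*1 = (m + 2*m²)*1 = m + 2*m²)
35918 + (-1*(-51) + J(12, -4)*l(10)) = 35918 + (-1*(-51) + (-15*(-4))*(10*(1 + 2*10))) = 35918 + (51 + 60*(10*(1 + 20))) = 35918 + (51 + 60*(10*21)) = 35918 + (51 + 60*210) = 35918 + (51 + 12600) = 35918 + 12651 = 48569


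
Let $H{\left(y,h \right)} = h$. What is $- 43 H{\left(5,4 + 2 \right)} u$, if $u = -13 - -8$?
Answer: $1290$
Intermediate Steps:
$u = -5$ ($u = -13 + 8 = -5$)
$- 43 H{\left(5,4 + 2 \right)} u = - 43 \left(4 + 2\right) \left(-5\right) = \left(-43\right) 6 \left(-5\right) = \left(-258\right) \left(-5\right) = 1290$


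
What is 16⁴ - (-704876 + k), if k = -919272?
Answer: 1689684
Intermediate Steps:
16⁴ - (-704876 + k) = 16⁴ - (-704876 - 919272) = 65536 - 1*(-1624148) = 65536 + 1624148 = 1689684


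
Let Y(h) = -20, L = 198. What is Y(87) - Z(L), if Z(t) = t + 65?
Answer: -283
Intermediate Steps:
Z(t) = 65 + t
Y(87) - Z(L) = -20 - (65 + 198) = -20 - 1*263 = -20 - 263 = -283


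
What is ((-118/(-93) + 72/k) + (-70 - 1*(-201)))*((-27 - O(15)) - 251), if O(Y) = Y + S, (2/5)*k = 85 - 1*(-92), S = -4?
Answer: -1050011851/27435 ≈ -38273.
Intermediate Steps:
k = 885/2 (k = 5*(85 - 1*(-92))/2 = 5*(85 + 92)/2 = (5/2)*177 = 885/2 ≈ 442.50)
O(Y) = -4 + Y (O(Y) = Y - 4 = -4 + Y)
((-118/(-93) + 72/k) + (-70 - 1*(-201)))*((-27 - O(15)) - 251) = ((-118/(-93) + 72/(885/2)) + (-70 - 1*(-201)))*((-27 - (-4 + 15)) - 251) = ((-118*(-1/93) + 72*(2/885)) + (-70 + 201))*((-27 - 1*11) - 251) = ((118/93 + 48/295) + 131)*((-27 - 11) - 251) = (39274/27435 + 131)*(-38 - 251) = (3633259/27435)*(-289) = -1050011851/27435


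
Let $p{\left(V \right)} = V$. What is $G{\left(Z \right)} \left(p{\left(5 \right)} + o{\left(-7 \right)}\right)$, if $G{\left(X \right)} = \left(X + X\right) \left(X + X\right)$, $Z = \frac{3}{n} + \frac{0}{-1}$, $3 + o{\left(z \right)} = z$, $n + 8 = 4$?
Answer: $- \frac{45}{4} \approx -11.25$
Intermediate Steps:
$n = -4$ ($n = -8 + 4 = -4$)
$o{\left(z \right)} = -3 + z$
$Z = - \frac{3}{4}$ ($Z = \frac{3}{-4} + \frac{0}{-1} = 3 \left(- \frac{1}{4}\right) + 0 \left(-1\right) = - \frac{3}{4} + 0 = - \frac{3}{4} \approx -0.75$)
$G{\left(X \right)} = 4 X^{2}$ ($G{\left(X \right)} = 2 X 2 X = 4 X^{2}$)
$G{\left(Z \right)} \left(p{\left(5 \right)} + o{\left(-7 \right)}\right) = 4 \left(- \frac{3}{4}\right)^{2} \left(5 - 10\right) = 4 \cdot \frac{9}{16} \left(5 - 10\right) = \frac{9}{4} \left(-5\right) = - \frac{45}{4}$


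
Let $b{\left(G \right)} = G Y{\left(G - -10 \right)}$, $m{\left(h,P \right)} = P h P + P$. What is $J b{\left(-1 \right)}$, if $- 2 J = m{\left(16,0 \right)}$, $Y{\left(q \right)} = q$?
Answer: $0$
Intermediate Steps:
$m{\left(h,P \right)} = P + h P^{2}$ ($m{\left(h,P \right)} = h P^{2} + P = P + h P^{2}$)
$b{\left(G \right)} = G \left(10 + G\right)$ ($b{\left(G \right)} = G \left(G - -10\right) = G \left(G + 10\right) = G \left(10 + G\right)$)
$J = 0$ ($J = - \frac{0 \left(1 + 0 \cdot 16\right)}{2} = - \frac{0 \left(1 + 0\right)}{2} = - \frac{0 \cdot 1}{2} = \left(- \frac{1}{2}\right) 0 = 0$)
$J b{\left(-1 \right)} = 0 \left(- (10 - 1)\right) = 0 \left(\left(-1\right) 9\right) = 0 \left(-9\right) = 0$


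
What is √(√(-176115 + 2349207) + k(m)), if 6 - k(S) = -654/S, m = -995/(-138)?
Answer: √(95740890 + 1980050*√543273)/995 ≈ 39.634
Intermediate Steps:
m = 995/138 (m = -995*(-1/138) = 995/138 ≈ 7.2101)
k(S) = 6 + 654/S (k(S) = 6 - (-654)/S = 6 + 654/S)
√(√(-176115 + 2349207) + k(m)) = √(√(-176115 + 2349207) + (6 + 654/(995/138))) = √(√2173092 + (6 + 654*(138/995))) = √(2*√543273 + (6 + 90252/995)) = √(2*√543273 + 96222/995) = √(96222/995 + 2*√543273)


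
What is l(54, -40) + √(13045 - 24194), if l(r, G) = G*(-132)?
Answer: 5280 + I*√11149 ≈ 5280.0 + 105.59*I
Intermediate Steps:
l(r, G) = -132*G
l(54, -40) + √(13045 - 24194) = -132*(-40) + √(13045 - 24194) = 5280 + √(-11149) = 5280 + I*√11149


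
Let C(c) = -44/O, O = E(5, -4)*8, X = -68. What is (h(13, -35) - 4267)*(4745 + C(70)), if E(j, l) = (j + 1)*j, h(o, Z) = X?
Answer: -82275121/4 ≈ -2.0569e+7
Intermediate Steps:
h(o, Z) = -68
E(j, l) = j*(1 + j) (E(j, l) = (1 + j)*j = j*(1 + j))
O = 240 (O = (5*(1 + 5))*8 = (5*6)*8 = 30*8 = 240)
C(c) = -11/60 (C(c) = -44/240 = -44*1/240 = -11/60)
(h(13, -35) - 4267)*(4745 + C(70)) = (-68 - 4267)*(4745 - 11/60) = -4335*284689/60 = -82275121/4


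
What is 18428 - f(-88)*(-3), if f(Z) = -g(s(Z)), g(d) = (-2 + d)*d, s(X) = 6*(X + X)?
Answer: -3333316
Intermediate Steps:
s(X) = 12*X (s(X) = 6*(2*X) = 12*X)
g(d) = d*(-2 + d)
f(Z) = -12*Z*(-2 + 12*Z)
18428 - f(-88)*(-3) = 18428 - 24*(-88)*(1 - 6*(-88))*(-3) = 18428 - 24*(-88)*(1 + 528)*(-3) = 18428 - 24*(-88)*529*(-3) = 18428 - (-1117248)*(-3) = 18428 - 1*3351744 = 18428 - 3351744 = -3333316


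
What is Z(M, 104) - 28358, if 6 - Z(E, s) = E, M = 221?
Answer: -28573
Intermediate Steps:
Z(E, s) = 6 - E
Z(M, 104) - 28358 = (6 - 1*221) - 28358 = (6 - 221) - 28358 = -215 - 28358 = -28573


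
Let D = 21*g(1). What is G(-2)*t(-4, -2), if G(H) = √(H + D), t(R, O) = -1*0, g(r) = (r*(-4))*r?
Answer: 0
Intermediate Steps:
g(r) = -4*r² (g(r) = (-4*r)*r = -4*r²)
t(R, O) = 0
D = -84 (D = 21*(-4*1²) = 21*(-4*1) = 21*(-4) = -84)
G(H) = √(-84 + H) (G(H) = √(H - 84) = √(-84 + H))
G(-2)*t(-4, -2) = √(-84 - 2)*0 = √(-86)*0 = (I*√86)*0 = 0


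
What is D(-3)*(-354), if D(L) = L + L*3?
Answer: 4248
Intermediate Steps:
D(L) = 4*L (D(L) = L + 3*L = 4*L)
D(-3)*(-354) = (4*(-3))*(-354) = -12*(-354) = 4248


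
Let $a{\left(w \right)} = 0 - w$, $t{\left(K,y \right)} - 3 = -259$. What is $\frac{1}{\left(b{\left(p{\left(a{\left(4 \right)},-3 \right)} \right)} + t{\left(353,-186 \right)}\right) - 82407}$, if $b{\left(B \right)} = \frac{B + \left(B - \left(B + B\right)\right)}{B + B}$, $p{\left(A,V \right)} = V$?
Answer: $- \frac{1}{82663} \approx -1.2097 \cdot 10^{-5}$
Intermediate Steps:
$t{\left(K,y \right)} = -256$ ($t{\left(K,y \right)} = 3 - 259 = -256$)
$a{\left(w \right)} = - w$
$b{\left(B \right)} = 0$ ($b{\left(B \right)} = \frac{B + \left(B - 2 B\right)}{2 B} = \left(B + \left(B - 2 B\right)\right) \frac{1}{2 B} = \left(B - B\right) \frac{1}{2 B} = 0 \frac{1}{2 B} = 0$)
$\frac{1}{\left(b{\left(p{\left(a{\left(4 \right)},-3 \right)} \right)} + t{\left(353,-186 \right)}\right) - 82407} = \frac{1}{\left(0 - 256\right) - 82407} = \frac{1}{-256 - 82407} = \frac{1}{-82663} = - \frac{1}{82663}$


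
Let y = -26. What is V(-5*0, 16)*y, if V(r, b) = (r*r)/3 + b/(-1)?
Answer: 416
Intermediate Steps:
V(r, b) = -b + r²/3 (V(r, b) = r²*(⅓) + b*(-1) = r²/3 - b = -b + r²/3)
V(-5*0, 16)*y = (-1*16 + (-5*0)²/3)*(-26) = (-16 + (⅓)*0²)*(-26) = (-16 + (⅓)*0)*(-26) = (-16 + 0)*(-26) = -16*(-26) = 416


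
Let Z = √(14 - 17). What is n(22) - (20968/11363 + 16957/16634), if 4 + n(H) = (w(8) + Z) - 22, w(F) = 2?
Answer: -5077755511/189012142 + I*√3 ≈ -26.865 + 1.732*I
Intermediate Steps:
Z = I*√3 (Z = √(-3) = I*√3 ≈ 1.732*I)
n(H) = -24 + I*√3 (n(H) = -4 + ((2 + I*√3) - 22) = -4 + (-20 + I*√3) = -24 + I*√3)
n(22) - (20968/11363 + 16957/16634) = (-24 + I*√3) - (20968/11363 + 16957/16634) = (-24 + I*√3) - 1*541464103/189012142 = (-24 + I*√3) - 541464103/189012142 = -5077755511/189012142 + I*√3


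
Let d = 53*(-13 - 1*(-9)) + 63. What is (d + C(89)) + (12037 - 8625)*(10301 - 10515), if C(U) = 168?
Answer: -730149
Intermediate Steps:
d = -149 (d = 53*(-13 + 9) + 63 = 53*(-4) + 63 = -212 + 63 = -149)
(d + C(89)) + (12037 - 8625)*(10301 - 10515) = (-149 + 168) + (12037 - 8625)*(10301 - 10515) = 19 + 3412*(-214) = 19 - 730168 = -730149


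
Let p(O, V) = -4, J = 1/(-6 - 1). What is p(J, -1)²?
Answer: 16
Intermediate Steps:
J = -⅐ (J = 1/(-7) = -⅐ ≈ -0.14286)
p(J, -1)² = (-4)² = 16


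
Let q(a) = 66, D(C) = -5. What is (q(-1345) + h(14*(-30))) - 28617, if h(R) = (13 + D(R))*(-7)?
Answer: -28607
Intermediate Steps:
h(R) = -56 (h(R) = (13 - 5)*(-7) = 8*(-7) = -56)
(q(-1345) + h(14*(-30))) - 28617 = (66 - 56) - 28617 = 10 - 28617 = -28607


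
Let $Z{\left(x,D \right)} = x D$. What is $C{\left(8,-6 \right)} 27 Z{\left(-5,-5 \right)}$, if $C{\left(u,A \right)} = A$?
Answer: $-4050$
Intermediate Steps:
$Z{\left(x,D \right)} = D x$
$C{\left(8,-6 \right)} 27 Z{\left(-5,-5 \right)} = \left(-6\right) 27 \left(\left(-5\right) \left(-5\right)\right) = \left(-162\right) 25 = -4050$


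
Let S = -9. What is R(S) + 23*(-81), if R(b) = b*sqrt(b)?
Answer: -1863 - 27*I ≈ -1863.0 - 27.0*I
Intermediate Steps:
R(b) = b**(3/2)
R(S) + 23*(-81) = (-9)**(3/2) + 23*(-81) = -27*I - 1863 = -1863 - 27*I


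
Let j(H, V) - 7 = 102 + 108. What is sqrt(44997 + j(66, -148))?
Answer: sqrt(45214) ≈ 212.64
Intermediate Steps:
j(H, V) = 217 (j(H, V) = 7 + (102 + 108) = 7 + 210 = 217)
sqrt(44997 + j(66, -148)) = sqrt(44997 + 217) = sqrt(45214)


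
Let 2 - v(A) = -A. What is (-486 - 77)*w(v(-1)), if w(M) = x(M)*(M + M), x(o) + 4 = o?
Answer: 3378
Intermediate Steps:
x(o) = -4 + o
v(A) = 2 + A (v(A) = 2 - (-1)*A = 2 + A)
w(M) = 2*M*(-4 + M) (w(M) = (-4 + M)*(M + M) = (-4 + M)*(2*M) = 2*M*(-4 + M))
(-486 - 77)*w(v(-1)) = (-486 - 77)*(2*(2 - 1)*(-4 + (2 - 1))) = -1126*(-4 + 1) = -1126*(-3) = -563*(-6) = 3378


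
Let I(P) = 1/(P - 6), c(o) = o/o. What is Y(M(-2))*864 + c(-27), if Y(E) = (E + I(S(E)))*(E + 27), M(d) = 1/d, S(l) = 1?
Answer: -80131/5 ≈ -16026.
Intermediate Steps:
c(o) = 1
I(P) = 1/(-6 + P)
M(d) = 1/d
Y(E) = (27 + E)*(-⅕ + E) (Y(E) = (E + 1/(-6 + 1))*(E + 27) = (E + 1/(-5))*(27 + E) = (E - ⅕)*(27 + E) = (-⅕ + E)*(27 + E) = (27 + E)*(-⅕ + E))
Y(M(-2))*864 + c(-27) = (-27/5 + (1/(-2))² + (134/5)/(-2))*864 + 1 = (-27/5 + (-½)² + (134/5)*(-½))*864 + 1 = (-27/5 + ¼ - 67/5)*864 + 1 = -371/20*864 + 1 = -80136/5 + 1 = -80131/5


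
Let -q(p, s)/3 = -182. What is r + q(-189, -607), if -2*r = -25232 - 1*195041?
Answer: 221365/2 ≈ 1.1068e+5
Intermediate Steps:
r = 220273/2 (r = -(-25232 - 1*195041)/2 = -(-25232 - 195041)/2 = -1/2*(-220273) = 220273/2 ≈ 1.1014e+5)
q(p, s) = 546 (q(p, s) = -3*(-182) = 546)
r + q(-189, -607) = 220273/2 + 546 = 221365/2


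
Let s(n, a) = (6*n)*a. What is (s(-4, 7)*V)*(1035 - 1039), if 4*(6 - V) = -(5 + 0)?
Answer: 4872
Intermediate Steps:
V = 29/4 (V = 6 - (-1)*(5 + 0)/4 = 6 - (-1)*5/4 = 6 - ¼*(-5) = 6 + 5/4 = 29/4 ≈ 7.2500)
s(n, a) = 6*a*n
(s(-4, 7)*V)*(1035 - 1039) = ((6*7*(-4))*(29/4))*(1035 - 1039) = -168*29/4*(-4) = -1218*(-4) = 4872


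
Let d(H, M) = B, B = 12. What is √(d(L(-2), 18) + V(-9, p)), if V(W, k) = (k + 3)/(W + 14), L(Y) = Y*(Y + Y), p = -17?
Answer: √230/5 ≈ 3.0331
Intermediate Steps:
L(Y) = 2*Y² (L(Y) = Y*(2*Y) = 2*Y²)
d(H, M) = 12
V(W, k) = (3 + k)/(14 + W)
√(d(L(-2), 18) + V(-9, p)) = √(12 + (3 - 17)/(14 - 9)) = √(12 - 14/5) = √(46/5) = √230/5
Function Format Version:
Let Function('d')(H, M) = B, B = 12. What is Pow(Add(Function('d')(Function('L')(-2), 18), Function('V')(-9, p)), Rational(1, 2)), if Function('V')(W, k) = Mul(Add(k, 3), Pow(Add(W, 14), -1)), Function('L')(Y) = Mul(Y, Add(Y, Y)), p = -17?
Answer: Mul(Rational(1, 5), Pow(230, Rational(1, 2))) ≈ 3.0331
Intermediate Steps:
Function('L')(Y) = Mul(2, Pow(Y, 2)) (Function('L')(Y) = Mul(Y, Mul(2, Y)) = Mul(2, Pow(Y, 2)))
Function('d')(H, M) = 12
Function('V')(W, k) = Mul(Pow(Add(14, W), -1), Add(3, k)) (Function('V')(W, k) = Mul(Add(3, k), Pow(Add(14, W), -1)) = Mul(Pow(Add(14, W), -1), Add(3, k)))
Pow(Add(Function('d')(Function('L')(-2), 18), Function('V')(-9, p)), Rational(1, 2)) = Pow(Add(12, Mul(Pow(Add(14, -9), -1), Add(3, -17))), Rational(1, 2)) = Pow(Add(12, Mul(Pow(5, -1), -14)), Rational(1, 2)) = Pow(Add(12, Mul(Rational(1, 5), -14)), Rational(1, 2)) = Pow(Add(12, Rational(-14, 5)), Rational(1, 2)) = Pow(Rational(46, 5), Rational(1, 2)) = Mul(Rational(1, 5), Pow(230, Rational(1, 2)))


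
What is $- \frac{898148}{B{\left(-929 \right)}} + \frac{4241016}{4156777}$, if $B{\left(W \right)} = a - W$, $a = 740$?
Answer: $- \frac{3726322693292}{6937660813} \approx -537.12$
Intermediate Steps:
$B{\left(W \right)} = 740 - W$
$- \frac{898148}{B{\left(-929 \right)}} + \frac{4241016}{4156777} = - \frac{898148}{740 - -929} + \frac{4241016}{4156777} = - \frac{898148}{740 + 929} + 4241016 \cdot \frac{1}{4156777} = - \frac{898148}{1669} + \frac{4241016}{4156777} = - \frac{3726322693292}{6937660813}$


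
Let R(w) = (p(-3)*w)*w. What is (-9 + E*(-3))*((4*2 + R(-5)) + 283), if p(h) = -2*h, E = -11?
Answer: 10584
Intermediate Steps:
R(w) = 6*w² (R(w) = ((-2*(-3))*w)*w = (6*w)*w = 6*w²)
(-9 + E*(-3))*((4*2 + R(-5)) + 283) = (-9 - 11*(-3))*((4*2 + 6*(-5)²) + 283) = (-9 + 33)*((8 + 6*25) + 283) = 24*((8 + 150) + 283) = 24*(158 + 283) = 24*441 = 10584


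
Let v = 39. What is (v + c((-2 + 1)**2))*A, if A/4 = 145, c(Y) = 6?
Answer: 26100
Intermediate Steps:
A = 580 (A = 4*145 = 580)
(v + c((-2 + 1)**2))*A = (39 + 6)*580 = 45*580 = 26100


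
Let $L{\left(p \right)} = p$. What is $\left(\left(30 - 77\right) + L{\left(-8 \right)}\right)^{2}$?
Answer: $3025$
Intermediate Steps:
$\left(\left(30 - 77\right) + L{\left(-8 \right)}\right)^{2} = \left(\left(30 - 77\right) - 8\right)^{2} = \left(-47 - 8\right)^{2} = \left(-55\right)^{2} = 3025$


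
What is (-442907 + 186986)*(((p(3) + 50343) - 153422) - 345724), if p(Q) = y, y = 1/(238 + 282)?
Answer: 59726218276839/520 ≈ 1.1486e+11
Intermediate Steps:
y = 1/520 ≈ 0.0019231
p(Q) = 1/520
(-442907 + 186986)*(((p(3) + 50343) - 153422) - 345724) = (-442907 + 186986)*(((1/520 + 50343) - 153422) - 345724) = -255921*((26178361/520 - 153422) - 345724) = -255921*(-53601079/520 - 345724) = -255921*(-233377559/520) = 59726218276839/520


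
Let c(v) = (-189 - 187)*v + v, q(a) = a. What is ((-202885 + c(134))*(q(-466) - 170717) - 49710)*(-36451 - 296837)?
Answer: -14442155264725560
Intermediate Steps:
c(v) = -375*v (c(v) = -376*v + v = -375*v)
((-202885 + c(134))*(q(-466) - 170717) - 49710)*(-36451 - 296837) = ((-202885 - 375*134)*(-466 - 170717) - 49710)*(-36451 - 296837) = ((-202885 - 50250)*(-171183) - 49710)*(-333288) = (-253135*(-171183) - 49710)*(-333288) = (43332408705 - 49710)*(-333288) = 43332358995*(-333288) = -14442155264725560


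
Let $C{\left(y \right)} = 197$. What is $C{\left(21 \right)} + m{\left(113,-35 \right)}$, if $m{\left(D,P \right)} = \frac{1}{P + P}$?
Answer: $\frac{13789}{70} \approx 196.99$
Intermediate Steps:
$m{\left(D,P \right)} = \frac{1}{2 P}$
$C{\left(21 \right)} + m{\left(113,-35 \right)} = 197 + \frac{1}{2 \left(-35\right)} = 197 + \frac{1}{2} \left(- \frac{1}{35}\right) = 197 - \frac{1}{70} = \frac{13789}{70}$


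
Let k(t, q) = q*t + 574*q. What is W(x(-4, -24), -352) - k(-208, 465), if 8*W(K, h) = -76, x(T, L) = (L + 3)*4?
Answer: -340399/2 ≈ -1.7020e+5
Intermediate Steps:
k(t, q) = 574*q + q*t
x(T, L) = 12 + 4*L (x(T, L) = (3 + L)*4 = 12 + 4*L)
W(K, h) = -19/2 (W(K, h) = (⅛)*(-76) = -19/2)
W(x(-4, -24), -352) - k(-208, 465) = -19/2 - 465*(574 - 208) = -19/2 - 465*366 = -19/2 - 1*170190 = -19/2 - 170190 = -340399/2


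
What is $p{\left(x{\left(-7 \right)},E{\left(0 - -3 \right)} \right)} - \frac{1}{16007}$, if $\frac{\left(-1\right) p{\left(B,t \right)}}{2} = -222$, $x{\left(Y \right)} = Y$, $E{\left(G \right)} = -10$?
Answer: $\frac{7107107}{16007} \approx 444.0$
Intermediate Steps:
$p{\left(B,t \right)} = 444$ ($p{\left(B,t \right)} = \left(-2\right) \left(-222\right) = 444$)
$p{\left(x{\left(-7 \right)},E{\left(0 - -3 \right)} \right)} - \frac{1}{16007} = 444 - \frac{1}{16007} = \frac{7107107}{16007}$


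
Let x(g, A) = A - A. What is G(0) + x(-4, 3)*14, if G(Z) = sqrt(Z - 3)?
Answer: I*sqrt(3) ≈ 1.732*I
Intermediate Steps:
x(g, A) = 0
G(Z) = sqrt(-3 + Z)
G(0) + x(-4, 3)*14 = sqrt(-3 + 0) + 0*14 = sqrt(-3) + 0 = I*sqrt(3) + 0 = I*sqrt(3)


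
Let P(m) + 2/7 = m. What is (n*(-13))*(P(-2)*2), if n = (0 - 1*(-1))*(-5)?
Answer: -2080/7 ≈ -297.14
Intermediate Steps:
P(m) = -2/7 + m
n = -5 (n = (0 + 1)*(-5) = 1*(-5) = -5)
(n*(-13))*(P(-2)*2) = (-5*(-13))*((-2/7 - 2)*2) = 65*(-16/7*2) = 65*(-32/7) = -2080/7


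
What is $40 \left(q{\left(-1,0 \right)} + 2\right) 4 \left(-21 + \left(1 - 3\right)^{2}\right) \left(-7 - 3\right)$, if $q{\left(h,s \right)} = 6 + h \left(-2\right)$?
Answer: $272000$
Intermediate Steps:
$q{\left(h,s \right)} = 6 - 2 h$
$40 \left(q{\left(-1,0 \right)} + 2\right) 4 \left(-21 + \left(1 - 3\right)^{2}\right) \left(-7 - 3\right) = 40 \left(\left(6 - -2\right) + 2\right) 4 \left(-21 + \left(1 - 3\right)^{2}\right) \left(-7 - 3\right) = 40 \left(\left(6 + 2\right) + 2\right) 4 \left(-21 + \left(-2\right)^{2}\right) \left(-10\right) = 40 \left(8 + 2\right) 4 \left(-21 + 4\right) \left(-10\right) = 40 \cdot 10 \cdot 4 \left(\left(-17\right) \left(-10\right)\right) = 40 \cdot 40 \cdot 170 = 1600 \cdot 170 = 272000$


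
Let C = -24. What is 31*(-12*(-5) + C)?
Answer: 1116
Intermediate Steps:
31*(-12*(-5) + C) = 31*(-12*(-5) - 24) = 31*(60 - 24) = 31*36 = 1116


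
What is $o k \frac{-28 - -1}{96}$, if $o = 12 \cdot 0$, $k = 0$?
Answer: $0$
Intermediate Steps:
$o = 0$
$o k \frac{-28 - -1}{96} = 0 \cdot 0 \frac{-28 - -1}{96} = 0 \left(-28 + 1\right) \frac{1}{96} = 0 \left(\left(-27\right) \frac{1}{96}\right) = 0 \left(- \frac{9}{32}\right) = 0$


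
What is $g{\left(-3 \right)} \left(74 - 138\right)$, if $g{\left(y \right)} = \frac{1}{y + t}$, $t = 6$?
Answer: $- \frac{64}{3} \approx -21.333$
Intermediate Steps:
$g{\left(y \right)} = \frac{1}{6 + y}$ ($g{\left(y \right)} = \frac{1}{y + 6} = \frac{1}{6 + y}$)
$g{\left(-3 \right)} \left(74 - 138\right) = \frac{74 - 138}{6 - 3} = \frac{74 - 138}{3} = \frac{1}{3} \left(-64\right) = - \frac{64}{3}$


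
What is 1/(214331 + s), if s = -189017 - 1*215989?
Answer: -1/190675 ≈ -5.2445e-6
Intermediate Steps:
s = -405006 (s = -189017 - 215989 = -405006)
1/(214331 + s) = 1/(214331 - 405006) = 1/(-190675) = -1/190675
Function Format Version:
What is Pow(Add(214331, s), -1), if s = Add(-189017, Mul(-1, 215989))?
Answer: Rational(-1, 190675) ≈ -5.2445e-6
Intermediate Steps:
s = -405006 (s = Add(-189017, -215989) = -405006)
Pow(Add(214331, s), -1) = Pow(Add(214331, -405006), -1) = Pow(-190675, -1) = Rational(-1, 190675)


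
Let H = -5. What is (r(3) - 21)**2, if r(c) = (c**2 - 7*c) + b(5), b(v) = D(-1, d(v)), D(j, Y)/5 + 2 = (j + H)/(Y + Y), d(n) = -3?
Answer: 1444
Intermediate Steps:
D(j, Y) = -10 + 5*(-5 + j)/(2*Y) (D(j, Y) = -10 + 5*((j - 5)/(Y + Y)) = -10 + 5*((-5 + j)/((2*Y))) = -10 + 5*((-5 + j)*(1/(2*Y))) = -10 + 5*((-5 + j)/(2*Y)) = -10 + 5*(-5 + j)/(2*Y))
b(v) = -5 (b(v) = (5/2)*(-5 - 1 - 4*(-3))/(-3) = (5/2)*(-1/3)*(-5 - 1 + 12) = (5/2)*(-1/3)*6 = -5)
r(c) = -5 + c**2 - 7*c (r(c) = (c**2 - 7*c) - 5 = -5 + c**2 - 7*c)
(r(3) - 21)**2 = ((-5 + 3**2 - 7*3) - 21)**2 = ((-5 + 9 - 21) - 21)**2 = (-17 - 21)**2 = (-38)**2 = 1444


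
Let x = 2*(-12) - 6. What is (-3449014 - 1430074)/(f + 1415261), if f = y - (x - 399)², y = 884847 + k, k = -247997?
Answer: -2439544/934035 ≈ -2.6118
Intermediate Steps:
y = 636850 (y = 884847 - 247997 = 636850)
x = -30 (x = -24 - 6 = -30)
f = 452809 (f = 636850 - (-30 - 399)² = 636850 - 1*(-429)² = 636850 - 1*184041 = 636850 - 184041 = 452809)
(-3449014 - 1430074)/(f + 1415261) = (-3449014 - 1430074)/(452809 + 1415261) = -4879088/1868070 = -4879088*1/1868070 = -2439544/934035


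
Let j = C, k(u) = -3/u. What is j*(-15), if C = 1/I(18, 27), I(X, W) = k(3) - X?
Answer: 15/19 ≈ 0.78947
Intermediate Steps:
I(X, W) = -1 - X (I(X, W) = -3/3 - X = -3*⅓ - X = -1 - X)
C = -1/19 (C = 1/(-1 - 1*18) = 1/(-1 - 18) = 1/(-19) = -1/19 ≈ -0.052632)
j = -1/19 ≈ -0.052632
j*(-15) = -1/19*(-15) = 15/19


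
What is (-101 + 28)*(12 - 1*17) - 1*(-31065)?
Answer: 31430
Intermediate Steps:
(-101 + 28)*(12 - 1*17) - 1*(-31065) = -73*(12 - 17) + 31065 = -73*(-5) + 31065 = 365 + 31065 = 31430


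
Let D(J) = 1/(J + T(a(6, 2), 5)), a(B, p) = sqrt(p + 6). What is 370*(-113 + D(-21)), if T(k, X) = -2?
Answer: -962000/23 ≈ -41826.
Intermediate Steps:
a(B, p) = sqrt(6 + p)
D(J) = 1/(-2 + J) (D(J) = 1/(J - 2) = 1/(-2 + J))
370*(-113 + D(-21)) = 370*(-113 + 1/(-2 - 21)) = 370*(-113 + 1/(-23)) = 370*(-113 - 1/23) = 370*(-2600/23) = -962000/23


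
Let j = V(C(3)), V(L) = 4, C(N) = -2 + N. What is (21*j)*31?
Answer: 2604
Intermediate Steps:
j = 4
(21*j)*31 = (21*4)*31 = 84*31 = 2604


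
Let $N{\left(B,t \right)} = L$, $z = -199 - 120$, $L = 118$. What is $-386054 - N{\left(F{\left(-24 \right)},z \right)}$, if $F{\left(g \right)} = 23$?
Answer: $-386172$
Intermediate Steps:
$z = -319$ ($z = -199 - 120 = -319$)
$N{\left(B,t \right)} = 118$
$-386054 - N{\left(F{\left(-24 \right)},z \right)} = -386054 - 118 = -386172$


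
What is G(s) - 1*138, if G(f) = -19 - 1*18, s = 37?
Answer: -175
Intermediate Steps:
G(f) = -37 (G(f) = -19 - 18 = -37)
G(s) - 1*138 = -37 - 1*138 = -37 - 138 = -175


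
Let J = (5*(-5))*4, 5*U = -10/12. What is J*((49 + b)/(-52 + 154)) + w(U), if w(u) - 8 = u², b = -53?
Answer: 7313/612 ≈ 11.949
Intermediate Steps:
U = -⅙ (U = (-10/12)/5 = (-10*1/12)/5 = (⅕)*(-⅚) = -⅙ ≈ -0.16667)
J = -100 (J = -25*4 = -100)
w(u) = 8 + u²
J*((49 + b)/(-52 + 154)) + w(U) = -100*(49 - 53)/(-52 + 154) + (8 + (-⅙)²) = -(-400)/102 + (8 + 1/36) = -(-400)/102 + 289/36 = -100*(-2/51) + 289/36 = 200/51 + 289/36 = 7313/612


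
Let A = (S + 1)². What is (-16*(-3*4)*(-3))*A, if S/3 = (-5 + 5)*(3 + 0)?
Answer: -576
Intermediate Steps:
S = 0 (S = 3*((-5 + 5)*(3 + 0)) = 3*(0*3) = 3*0 = 0)
A = 1 (A = (0 + 1)² = 1² = 1)
(-16*(-3*4)*(-3))*A = -16*(-3*4)*(-3)*1 = -(-192)*(-3)*1 = -16*36*1 = -576*1 = -576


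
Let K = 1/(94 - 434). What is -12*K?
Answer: 3/85 ≈ 0.035294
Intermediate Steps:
K = -1/340 (K = 1/(-340) = -1/340 ≈ -0.0029412)
-12*K = -12*(-1/340) = 3/85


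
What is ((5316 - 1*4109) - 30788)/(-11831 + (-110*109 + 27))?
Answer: 29581/23794 ≈ 1.2432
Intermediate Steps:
((5316 - 1*4109) - 30788)/(-11831 + (-110*109 + 27)) = ((5316 - 4109) - 30788)/(-11831 + (-11990 + 27)) = (1207 - 30788)/(-11831 - 11963) = -29581/(-23794) = -29581*(-1/23794) = 29581/23794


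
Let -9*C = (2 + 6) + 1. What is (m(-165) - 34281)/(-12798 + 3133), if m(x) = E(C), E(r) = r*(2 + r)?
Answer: 34282/9665 ≈ 3.5470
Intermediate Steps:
C = -1 (C = -((2 + 6) + 1)/9 = -(8 + 1)/9 = -⅑*9 = -1)
m(x) = -1 (m(x) = -(2 - 1) = -1*1 = -1)
(m(-165) - 34281)/(-12798 + 3133) = (-1 - 34281)/(-12798 + 3133) = -34282/(-9665) = -34282*(-1/9665) = 34282/9665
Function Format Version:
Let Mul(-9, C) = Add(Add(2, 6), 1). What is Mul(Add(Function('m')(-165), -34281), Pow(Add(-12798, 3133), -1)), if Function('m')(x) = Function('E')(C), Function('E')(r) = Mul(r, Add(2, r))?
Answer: Rational(34282, 9665) ≈ 3.5470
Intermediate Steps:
C = -1 (C = Mul(Rational(-1, 9), Add(Add(2, 6), 1)) = Mul(Rational(-1, 9), Add(8, 1)) = Mul(Rational(-1, 9), 9) = -1)
Function('m')(x) = -1 (Function('m')(x) = Mul(-1, Add(2, -1)) = Mul(-1, 1) = -1)
Mul(Add(Function('m')(-165), -34281), Pow(Add(-12798, 3133), -1)) = Mul(Add(-1, -34281), Pow(Add(-12798, 3133), -1)) = Mul(-34282, Pow(-9665, -1)) = Mul(-34282, Rational(-1, 9665)) = Rational(34282, 9665)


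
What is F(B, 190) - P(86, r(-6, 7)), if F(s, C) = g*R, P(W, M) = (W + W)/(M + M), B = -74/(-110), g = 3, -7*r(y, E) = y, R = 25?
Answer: -76/3 ≈ -25.333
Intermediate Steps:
r(y, E) = -y/7
B = 37/55 (B = -74*(-1/110) = 37/55 ≈ 0.67273)
P(W, M) = W/M (P(W, M) = (2*W)/((2*M)) = (2*W)*(1/(2*M)) = W/M)
F(s, C) = 75 (F(s, C) = 3*25 = 75)
F(B, 190) - P(86, r(-6, 7)) = 75 - 86/((-⅐*(-6))) = 75 - 86/6/7 = 75 - 86*7/6 = 75 - 1*301/3 = 75 - 301/3 = -76/3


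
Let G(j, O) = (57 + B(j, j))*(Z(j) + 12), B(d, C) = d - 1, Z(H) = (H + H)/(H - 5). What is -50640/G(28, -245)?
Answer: -24265/581 ≈ -41.764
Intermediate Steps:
Z(H) = 2*H/(-5 + H) (Z(H) = (2*H)/(-5 + H) = 2*H/(-5 + H))
B(d, C) = -1 + d
G(j, O) = (12 + 2*j/(-5 + j))*(56 + j) (G(j, O) = (57 + (-1 + j))*(2*j/(-5 + j) + 12) = (56 + j)*(12 + 2*j/(-5 + j)) = (12 + 2*j/(-5 + j))*(56 + j))
-50640/G(28, -245) = -50640*(-5 + 28)/(2*(-1680 + 7*28**2 + 362*28)) = -50640*23/(2*(-1680 + 7*784 + 10136)) = -50640*23/(2*(-1680 + 5488 + 10136)) = -50640/(2*(1/23)*13944) = -50640/27888/23 = -50640*23/27888 = -24265/581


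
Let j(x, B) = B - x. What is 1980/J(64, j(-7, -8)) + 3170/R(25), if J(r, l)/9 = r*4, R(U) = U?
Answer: 40851/320 ≈ 127.66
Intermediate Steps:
J(r, l) = 36*r (J(r, l) = 9*(r*4) = 9*(4*r) = 36*r)
1980/J(64, j(-7, -8)) + 3170/R(25) = 1980/((36*64)) + 3170/25 = 1980/2304 + 3170*(1/25) = 1980*(1/2304) + 634/5 = 55/64 + 634/5 = 40851/320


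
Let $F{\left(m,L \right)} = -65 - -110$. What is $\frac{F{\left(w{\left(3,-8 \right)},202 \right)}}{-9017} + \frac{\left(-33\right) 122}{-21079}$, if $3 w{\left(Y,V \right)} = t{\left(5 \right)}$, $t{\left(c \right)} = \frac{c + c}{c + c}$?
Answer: $\frac{35353887}{190069343} \approx 0.18601$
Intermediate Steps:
$t{\left(c \right)} = 1$ ($t{\left(c \right)} = \frac{2 c}{2 c} = 2 c \frac{1}{2 c} = 1$)
$w{\left(Y,V \right)} = \frac{1}{3}$ ($w{\left(Y,V \right)} = \frac{1}{3} \cdot 1 = \frac{1}{3}$)
$F{\left(m,L \right)} = 45$ ($F{\left(m,L \right)} = -65 + 110 = 45$)
$\frac{F{\left(w{\left(3,-8 \right)},202 \right)}}{-9017} + \frac{\left(-33\right) 122}{-21079} = \frac{45}{-9017} + \frac{\left(-33\right) 122}{-21079} = 45 \left(- \frac{1}{9017}\right) - - \frac{4026}{21079} = - \frac{45}{9017} + \frac{4026}{21079} = \frac{35353887}{190069343}$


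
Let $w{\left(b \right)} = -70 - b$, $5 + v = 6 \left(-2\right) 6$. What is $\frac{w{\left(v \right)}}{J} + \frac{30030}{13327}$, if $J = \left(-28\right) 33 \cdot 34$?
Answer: $\frac{134761313}{59811576} \approx 2.2531$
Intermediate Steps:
$v = -77$ ($v = -5 + 6 \left(-2\right) 6 = -5 - 72 = -77$)
$J = -31416$ ($J = \left(-924\right) 34 = -31416$)
$\frac{w{\left(v \right)}}{J} + \frac{30030}{13327} = \frac{-70 - -77}{-31416} + \frac{30030}{13327} = \left(-70 + 77\right) \left(- \frac{1}{31416}\right) + 30030 \cdot \frac{1}{13327} = 7 \left(- \frac{1}{31416}\right) + \frac{30030}{13327} = - \frac{1}{4488} + \frac{30030}{13327} = \frac{134761313}{59811576}$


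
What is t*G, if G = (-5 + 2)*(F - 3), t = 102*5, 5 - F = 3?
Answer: 1530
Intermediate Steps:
F = 2 (F = 5 - 1*3 = 5 - 3 = 2)
t = 510
G = 3 (G = (-5 + 2)*(2 - 3) = -3*(-1) = 3)
t*G = 510*3 = 1530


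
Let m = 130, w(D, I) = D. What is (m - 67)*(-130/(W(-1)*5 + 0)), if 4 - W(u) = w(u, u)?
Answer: -1638/5 ≈ -327.60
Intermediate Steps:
W(u) = 4 - u
(m - 67)*(-130/(W(-1)*5 + 0)) = (130 - 67)*(-130/((4 - 1*(-1))*5 + 0)) = 63*(-130/((4 + 1)*5 + 0)) = 63*(-130/(5*5 + 0)) = 63*(-130/(25 + 0)) = 63*(-130/25) = 63*(-130*1/25) = 63*(-26/5) = -1638/5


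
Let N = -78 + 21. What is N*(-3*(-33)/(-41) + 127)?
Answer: -291156/41 ≈ -7101.4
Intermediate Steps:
N = -57
N*(-3*(-33)/(-41) + 127) = -57*(-3*(-33)/(-41) + 127) = -57*(99*(-1/41) + 127) = -57*(-99/41 + 127) = -57*5108/41 = -291156/41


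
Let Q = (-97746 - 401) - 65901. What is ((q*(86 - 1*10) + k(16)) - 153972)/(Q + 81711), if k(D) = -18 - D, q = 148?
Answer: 142758/82337 ≈ 1.7338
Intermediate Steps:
Q = -164048 (Q = -98147 - 65901 = -164048)
((q*(86 - 1*10) + k(16)) - 153972)/(Q + 81711) = ((148*(86 - 1*10) + (-18 - 1*16)) - 153972)/(-164048 + 81711) = ((148*(86 - 10) + (-18 - 16)) - 153972)/(-82337) = ((148*76 - 34) - 153972)*(-1/82337) = ((11248 - 34) - 153972)*(-1/82337) = (11214 - 153972)*(-1/82337) = -142758*(-1/82337) = 142758/82337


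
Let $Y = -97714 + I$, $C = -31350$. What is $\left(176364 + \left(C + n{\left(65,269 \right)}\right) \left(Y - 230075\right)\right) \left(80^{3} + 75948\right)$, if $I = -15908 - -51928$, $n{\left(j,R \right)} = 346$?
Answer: $5318684873233120$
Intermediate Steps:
$I = 36020$ ($I = -15908 + 51928 = 36020$)
$Y = -61694$ ($Y = -97714 + 36020 = -61694$)
$\left(176364 + \left(C + n{\left(65,269 \right)}\right) \left(Y - 230075\right)\right) \left(80^{3} + 75948\right) = \left(176364 + \left(-31350 + 346\right) \left(-61694 - 230075\right)\right) \left(80^{3} + 75948\right) = \left(176364 - -9046006076\right) \left(512000 + 75948\right) = \left(176364 + 9046006076\right) 587948 = 9046182440 \cdot 587948 = 5318684873233120$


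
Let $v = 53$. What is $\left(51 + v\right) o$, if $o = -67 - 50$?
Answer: $-12168$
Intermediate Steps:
$o = -117$ ($o = -67 - 50 = -117$)
$\left(51 + v\right) o = \left(51 + 53\right) \left(-117\right) = 104 \left(-117\right) = -12168$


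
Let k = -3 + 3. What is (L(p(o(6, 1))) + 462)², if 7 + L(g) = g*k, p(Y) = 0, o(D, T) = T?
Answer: 207025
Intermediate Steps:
k = 0
L(g) = -7 (L(g) = -7 + g*0 = -7 + 0 = -7)
(L(p(o(6, 1))) + 462)² = (-7 + 462)² = 455² = 207025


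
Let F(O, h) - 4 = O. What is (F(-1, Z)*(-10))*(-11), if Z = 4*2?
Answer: 330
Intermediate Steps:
Z = 8
F(O, h) = 4 + O
(F(-1, Z)*(-10))*(-11) = ((4 - 1)*(-10))*(-11) = (3*(-10))*(-11) = -30*(-11) = 330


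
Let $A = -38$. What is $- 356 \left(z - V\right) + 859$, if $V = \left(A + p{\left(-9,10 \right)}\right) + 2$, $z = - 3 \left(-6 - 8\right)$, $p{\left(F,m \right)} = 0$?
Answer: $-26909$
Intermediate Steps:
$z = 42$ ($z = \left(-3\right) \left(-14\right) = 42$)
$V = -36$ ($V = \left(-38 + 0\right) + 2 = -38 + 2 = -36$)
$- 356 \left(z - V\right) + 859 = - 356 \left(42 - -36\right) + 859 = - 356 \left(42 + 36\right) + 859 = \left(-356\right) 78 + 859 = -27768 + 859 = -26909$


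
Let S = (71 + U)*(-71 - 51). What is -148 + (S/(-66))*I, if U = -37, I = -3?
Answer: -3702/11 ≈ -336.55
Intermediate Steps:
S = -4148 (S = (71 - 37)*(-71 - 51) = 34*(-122) = -4148)
-148 + (S/(-66))*I = -148 - 4148/(-66)*(-3) = -148 - 4148*(-1/66)*(-3) = -148 + (2074/33)*(-3) = -148 - 2074/11 = -3702/11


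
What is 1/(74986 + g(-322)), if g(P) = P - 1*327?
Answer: 1/74337 ≈ 1.3452e-5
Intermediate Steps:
g(P) = -327 + P (g(P) = P - 327 = -327 + P)
1/(74986 + g(-322)) = 1/(74986 + (-327 - 322)) = 1/(74986 - 649) = 1/74337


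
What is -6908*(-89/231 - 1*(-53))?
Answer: -7632712/21 ≈ -3.6346e+5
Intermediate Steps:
-6908*(-89/231 - 1*(-53)) = -6908*(-89*1/231 + 53) = -6908*(-89/231 + 53) = -6908*12154/231 = -7632712/21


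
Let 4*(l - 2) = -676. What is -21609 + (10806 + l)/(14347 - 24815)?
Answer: -226213651/10468 ≈ -21610.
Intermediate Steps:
l = -167 (l = 2 + (¼)*(-676) = 2 - 169 = -167)
-21609 + (10806 + l)/(14347 - 24815) = -21609 + (10806 - 167)/(14347 - 24815) = -21609 + 10639/(-10468) = -21609 + 10639*(-1/10468) = -21609 - 10639/10468 = -226213651/10468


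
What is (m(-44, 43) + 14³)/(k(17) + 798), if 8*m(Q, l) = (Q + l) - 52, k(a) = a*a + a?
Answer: 21899/8832 ≈ 2.4795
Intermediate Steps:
k(a) = a + a² (k(a) = a² + a = a + a²)
m(Q, l) = -13/2 + Q/8 + l/8 (m(Q, l) = ((Q + l) - 52)/8 = (-52 + Q + l)/8 = -13/2 + Q/8 + l/8)
(m(-44, 43) + 14³)/(k(17) + 798) = ((-13/2 + (⅛)*(-44) + (⅛)*43) + 14³)/(17*(1 + 17) + 798) = ((-13/2 - 11/2 + 43/8) + 2744)/(17*18 + 798) = (-53/8 + 2744)/(306 + 798) = (21899/8)/1104 = (21899/8)*(1/1104) = 21899/8832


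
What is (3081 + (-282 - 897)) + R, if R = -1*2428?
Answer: -526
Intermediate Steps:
R = -2428
(3081 + (-282 - 897)) + R = (3081 + (-282 - 897)) - 2428 = (3081 - 1179) - 2428 = 1902 - 2428 = -526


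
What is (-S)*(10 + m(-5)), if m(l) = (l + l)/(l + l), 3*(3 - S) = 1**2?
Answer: -88/3 ≈ -29.333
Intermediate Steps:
S = 8/3 (S = 3 - 1/3*1**2 = 3 - 1/3*1 = 3 - 1/3 = 8/3 ≈ 2.6667)
m(l) = 1 (m(l) = (2*l)/((2*l)) = (2*l)*(1/(2*l)) = 1)
(-S)*(10 + m(-5)) = (-1*8/3)*(10 + 1) = -8/3*11 = -88/3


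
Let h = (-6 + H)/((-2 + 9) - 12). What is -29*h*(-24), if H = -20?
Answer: 18096/5 ≈ 3619.2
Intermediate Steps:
h = 26/5 (h = (-6 - 20)/((-2 + 9) - 12) = -26/(7 - 12) = -26/(-5) = -26*(-⅕) = 26/5 ≈ 5.2000)
-29*h*(-24) = -29*26/5*(-24) = -754/5*(-24) = 18096/5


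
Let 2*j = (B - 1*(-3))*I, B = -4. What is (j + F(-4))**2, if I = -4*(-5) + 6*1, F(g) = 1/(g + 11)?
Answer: 8100/49 ≈ 165.31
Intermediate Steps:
F(g) = 1/(11 + g)
I = 26 (I = 20 + 6 = 26)
j = -13 (j = ((-4 - 1*(-3))*26)/2 = ((-4 + 3)*26)/2 = (-1*26)/2 = (1/2)*(-26) = -13)
(j + F(-4))**2 = (-13 + 1/(11 - 4))**2 = (-13 + 1/7)**2 = (-90/7)**2 = 8100/49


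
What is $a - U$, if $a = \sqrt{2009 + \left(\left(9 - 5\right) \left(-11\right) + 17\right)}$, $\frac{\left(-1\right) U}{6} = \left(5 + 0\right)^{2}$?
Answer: $150 + \sqrt{1982} \approx 194.52$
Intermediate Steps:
$U = -150$ ($U = - 6 \left(5 + 0\right)^{2} = - 6 \cdot 5^{2} = \left(-6\right) 25 = -150$)
$a = \sqrt{1982}$ ($a = \sqrt{2009 + \left(4 \left(-11\right) + 17\right)} = \sqrt{2009 + \left(-44 + 17\right)} = \sqrt{2009 - 27} = \sqrt{1982} \approx 44.52$)
$a - U = \sqrt{1982} - -150 = \sqrt{1982} + 150 = 150 + \sqrt{1982}$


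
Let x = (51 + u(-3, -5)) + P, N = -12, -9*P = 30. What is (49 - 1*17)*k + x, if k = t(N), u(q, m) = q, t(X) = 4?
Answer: 518/3 ≈ 172.67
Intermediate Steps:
P = -10/3 (P = -⅑*30 = -10/3 ≈ -3.3333)
k = 4
x = 134/3 (x = (51 - 3) - 10/3 = 48 - 10/3 = 134/3 ≈ 44.667)
(49 - 1*17)*k + x = (49 - 1*17)*4 + 134/3 = (49 - 17)*4 + 134/3 = 32*4 + 134/3 = 128 + 134/3 = 518/3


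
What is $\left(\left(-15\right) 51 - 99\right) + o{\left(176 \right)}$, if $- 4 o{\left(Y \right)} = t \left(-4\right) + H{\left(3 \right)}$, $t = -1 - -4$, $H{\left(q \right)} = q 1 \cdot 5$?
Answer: $- \frac{3459}{4} \approx -864.75$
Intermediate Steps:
$H{\left(q \right)} = 5 q$ ($H{\left(q \right)} = q 5 = 5 q$)
$t = 3$ ($t = -1 + 4 = 3$)
$o{\left(Y \right)} = - \frac{3}{4}$ ($o{\left(Y \right)} = - \frac{3 \left(-4\right) + 5 \cdot 3}{4} = - \frac{-12 + 15}{4} = \left(- \frac{1}{4}\right) 3 = - \frac{3}{4}$)
$\left(\left(-15\right) 51 - 99\right) + o{\left(176 \right)} = \left(\left(-15\right) 51 - 99\right) - \frac{3}{4} = \left(-765 - 99\right) - \frac{3}{4} = -864 - \frac{3}{4} = - \frac{3459}{4}$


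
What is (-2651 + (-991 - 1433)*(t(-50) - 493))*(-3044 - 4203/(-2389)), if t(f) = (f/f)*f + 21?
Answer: -9177026583101/2389 ≈ -3.8414e+9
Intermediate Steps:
t(f) = 21 + f (t(f) = 1*f + 21 = f + 21 = 21 + f)
(-2651 + (-991 - 1433)*(t(-50) - 493))*(-3044 - 4203/(-2389)) = (-2651 + (-991 - 1433)*((21 - 50) - 493))*(-3044 - 4203/(-2389)) = (-2651 - 2424*(-29 - 493))*(-3044 - 4203*(-1/2389)) = (-2651 - 2424*(-522))*(-3044 + 4203/2389) = (-2651 + 1265328)*(-7267913/2389) = 1262677*(-7267913/2389) = -9177026583101/2389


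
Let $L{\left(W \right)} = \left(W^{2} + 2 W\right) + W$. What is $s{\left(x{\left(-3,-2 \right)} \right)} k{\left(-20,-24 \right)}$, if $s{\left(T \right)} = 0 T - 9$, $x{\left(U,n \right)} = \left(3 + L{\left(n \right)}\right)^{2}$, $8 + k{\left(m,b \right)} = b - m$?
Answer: $108$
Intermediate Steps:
$k{\left(m,b \right)} = -8 + b - m$ ($k{\left(m,b \right)} = -8 + \left(b - m\right) = -8 + b - m$)
$L{\left(W \right)} = W^{2} + 3 W$
$x{\left(U,n \right)} = \left(3 + n \left(3 + n\right)\right)^{2}$
$s{\left(T \right)} = -9$ ($s{\left(T \right)} = 0 - 9 = -9$)
$s{\left(x{\left(-3,-2 \right)} \right)} k{\left(-20,-24 \right)} = - 9 \left(-8 - 24 - -20\right) = - 9 \left(-8 - 24 + 20\right) = \left(-9\right) \left(-12\right) = 108$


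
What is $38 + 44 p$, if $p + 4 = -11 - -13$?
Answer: $-50$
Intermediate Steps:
$p = -2$ ($p = -4 - -2 = -4 + \left(-11 + 13\right) = -4 + 2 = -2$)
$38 + 44 p = 38 + 44 \left(-2\right) = 38 - 88 = -50$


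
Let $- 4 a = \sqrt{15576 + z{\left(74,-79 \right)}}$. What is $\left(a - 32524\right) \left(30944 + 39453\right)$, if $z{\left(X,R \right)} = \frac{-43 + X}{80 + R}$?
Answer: $-2289592028 - \frac{70397 \sqrt{15607}}{4} \approx -2.2918 \cdot 10^{9}$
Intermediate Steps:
$z{\left(X,R \right)} = \frac{-43 + X}{80 + R}$
$a = - \frac{\sqrt{15607}}{4}$ ($a = - \frac{\sqrt{15576 + \frac{-43 + 74}{80 - 79}}}{4} = - \frac{\sqrt{15576 + 1^{-1} \cdot 31}}{4} = - \frac{\sqrt{15576 + 1 \cdot 31}}{4} = - \frac{\sqrt{15576 + 31}}{4} = - \frac{\sqrt{15607}}{4} \approx -31.232$)
$\left(a - 32524\right) \left(30944 + 39453\right) = \left(- \frac{\sqrt{15607}}{4} - 32524\right) \left(30944 + 39453\right) = \left(-32524 - \frac{\sqrt{15607}}{4}\right) 70397 = -2289592028 - \frac{70397 \sqrt{15607}}{4}$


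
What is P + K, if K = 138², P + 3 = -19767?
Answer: -726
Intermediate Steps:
P = -19770 (P = -3 - 19767 = -19770)
K = 19044
P + K = -19770 + 19044 = -726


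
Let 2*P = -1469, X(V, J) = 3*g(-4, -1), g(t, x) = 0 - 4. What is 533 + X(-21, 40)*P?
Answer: 9347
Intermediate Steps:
g(t, x) = -4
X(V, J) = -12 (X(V, J) = 3*(-4) = -12)
P = -1469/2 (P = (½)*(-1469) = -1469/2 ≈ -734.50)
533 + X(-21, 40)*P = 533 - 12*(-1469/2) = 533 + 8814 = 9347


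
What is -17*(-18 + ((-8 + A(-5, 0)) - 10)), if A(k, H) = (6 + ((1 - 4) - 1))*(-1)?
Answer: 646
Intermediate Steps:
A(k, H) = -2 (A(k, H) = (6 + (-3 - 1))*(-1) = (6 - 4)*(-1) = 2*(-1) = -2)
-17*(-18 + ((-8 + A(-5, 0)) - 10)) = -17*(-18 + ((-8 - 2) - 10)) = -17*(-18 + (-10 - 10)) = -17*(-18 - 20) = -17*(-38) = 646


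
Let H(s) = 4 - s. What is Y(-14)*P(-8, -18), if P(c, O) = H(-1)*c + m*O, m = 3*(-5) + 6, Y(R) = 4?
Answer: 488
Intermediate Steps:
m = -9 (m = -15 + 6 = -9)
P(c, O) = -9*O + 5*c (P(c, O) = (4 - 1*(-1))*c - 9*O = (4 + 1)*c - 9*O = 5*c - 9*O = -9*O + 5*c)
Y(-14)*P(-8, -18) = 4*(-9*(-18) + 5*(-8)) = 4*(162 - 40) = 4*122 = 488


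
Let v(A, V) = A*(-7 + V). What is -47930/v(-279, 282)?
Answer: 9586/15345 ≈ 0.62470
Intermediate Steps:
-47930/v(-279, 282) = -47930*(-1/(279*(-7 + 282))) = -47930/((-279*275)) = -47930/(-76725) = -47930*(-1/76725) = 9586/15345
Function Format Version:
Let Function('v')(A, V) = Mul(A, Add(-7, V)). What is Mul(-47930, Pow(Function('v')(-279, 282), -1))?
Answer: Rational(9586, 15345) ≈ 0.62470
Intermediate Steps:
Mul(-47930, Pow(Function('v')(-279, 282), -1)) = Mul(-47930, Pow(Mul(-279, Add(-7, 282)), -1)) = Mul(-47930, Pow(Mul(-279, 275), -1)) = Mul(-47930, Pow(-76725, -1)) = Mul(-47930, Rational(-1, 76725)) = Rational(9586, 15345)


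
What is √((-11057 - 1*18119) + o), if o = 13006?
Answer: 7*I*√330 ≈ 127.16*I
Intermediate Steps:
√((-11057 - 1*18119) + o) = √((-11057 - 1*18119) + 13006) = √((-11057 - 18119) + 13006) = √(-29176 + 13006) = √(-16170) = 7*I*√330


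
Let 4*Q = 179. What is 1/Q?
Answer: 4/179 ≈ 0.022346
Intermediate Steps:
Q = 179/4 (Q = (¼)*179 = 179/4 ≈ 44.750)
1/Q = 1/(179/4) = 4/179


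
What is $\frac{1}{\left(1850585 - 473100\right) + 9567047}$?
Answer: $\frac{1}{10944532} \approx 9.137 \cdot 10^{-8}$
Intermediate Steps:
$\frac{1}{\left(1850585 - 473100\right) + 9567047} = \frac{1}{1377485 + 9567047} = \frac{1}{10944532}$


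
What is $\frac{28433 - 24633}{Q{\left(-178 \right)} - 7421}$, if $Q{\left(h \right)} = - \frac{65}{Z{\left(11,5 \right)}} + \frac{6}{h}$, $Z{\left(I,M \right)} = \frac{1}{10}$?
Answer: $- \frac{169100}{359161} \approx -0.47082$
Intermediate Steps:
$Z{\left(I,M \right)} = \frac{1}{10}$
$Q{\left(h \right)} = -650 + \frac{6}{h}$ ($Q{\left(h \right)} = - 65 \frac{1}{\frac{1}{10}} + \frac{6}{h} = \left(-65\right) 10 + \frac{6}{h} = -650 + \frac{6}{h}$)
$\frac{28433 - 24633}{Q{\left(-178 \right)} - 7421} = \frac{28433 - 24633}{\left(-650 + \frac{6}{-178}\right) - 7421} = \frac{3800}{\left(-650 + 6 \left(- \frac{1}{178}\right)\right) - 7421} = \frac{3800}{\left(-650 - \frac{3}{89}\right) - 7421} = \frac{3800}{- \frac{57853}{89} - 7421} = \frac{3800}{- \frac{718322}{89}} = 3800 \left(- \frac{89}{718322}\right) = - \frac{169100}{359161}$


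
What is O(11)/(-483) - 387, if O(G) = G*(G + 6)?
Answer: -187108/483 ≈ -387.39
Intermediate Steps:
O(G) = G*(6 + G)
O(11)/(-483) - 387 = (11*(6 + 11))/(-483) - 387 = (11*17)*(-1/483) - 387 = 187*(-1/483) - 387 = -187/483 - 387 = -187108/483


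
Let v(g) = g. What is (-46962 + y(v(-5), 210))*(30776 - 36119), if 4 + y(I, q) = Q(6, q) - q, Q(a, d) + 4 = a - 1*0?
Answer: 252050682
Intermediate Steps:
Q(a, d) = -4 + a (Q(a, d) = -4 + (a - 1*0) = -4 + (a + 0) = -4 + a)
y(I, q) = -2 - q (y(I, q) = -4 + ((-4 + 6) - q) = -4 + (2 - q) = -2 - q)
(-46962 + y(v(-5), 210))*(30776 - 36119) = (-46962 + (-2 - 1*210))*(30776 - 36119) = (-46962 + (-2 - 210))*(-5343) = (-46962 - 212)*(-5343) = -47174*(-5343) = 252050682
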